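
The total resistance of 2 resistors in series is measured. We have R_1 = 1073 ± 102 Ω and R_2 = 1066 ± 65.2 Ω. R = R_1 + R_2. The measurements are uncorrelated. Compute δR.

121 Ω

For a sum/difference, combine absolute errors in quadrature:
  (δR_1)² = 10400;  (δR_2)² = 4250
δR = √(14700) = 121 Ω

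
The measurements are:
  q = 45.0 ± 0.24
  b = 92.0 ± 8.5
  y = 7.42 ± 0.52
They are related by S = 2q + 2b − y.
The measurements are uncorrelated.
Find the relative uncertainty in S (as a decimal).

For a sum/difference, combine absolute errors in quadrature:
  (2·δq)² = 0.230;  (2·δb)² = 289;  (δy)² = 0.270
δS = √(290) = 17.0
S = 267, so δS/S = 17.0/267 = 0.0638.

0.0638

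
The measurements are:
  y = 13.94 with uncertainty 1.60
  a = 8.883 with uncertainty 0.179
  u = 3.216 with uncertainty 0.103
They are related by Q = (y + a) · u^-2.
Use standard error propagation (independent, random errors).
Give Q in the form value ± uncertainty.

Let w = y + a = 22.82. δw = √(δy² + δa²) = √(2.56 + 0.0320) = 1.61, so δw/w = 0.0705.
Q is then a monomial in w, u:
δQ/Q = √((δw/w)² + (-2·δu/u)²) = √(0.00498 + 0.00410) = 0.0953
Q = 2.207, so δQ = 0.0953 × 2.207 = 0.210.

2.207 ± 0.210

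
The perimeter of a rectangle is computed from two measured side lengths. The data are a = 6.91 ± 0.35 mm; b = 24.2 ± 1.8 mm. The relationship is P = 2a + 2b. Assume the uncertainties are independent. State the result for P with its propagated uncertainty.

62.2 ± 3.67 mm

P is a linear combination, so absolute uncertainties add in quadrature:
  (2·δa)² = 0.490;  (2·δb)² = 13.0
δP = √(13.5) = 3.67 mm
P = 62.2 mm.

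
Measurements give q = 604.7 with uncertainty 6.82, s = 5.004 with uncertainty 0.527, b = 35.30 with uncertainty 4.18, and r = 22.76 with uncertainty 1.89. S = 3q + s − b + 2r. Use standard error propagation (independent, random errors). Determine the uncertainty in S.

Each term contributes (cᵢ δxᵢ)² to (δS)²:
  (3·δq)² = 419;  (δs)² = 0.278;  (δb)² = 17.5;  (2·δr)² = 14.3
δS = √(451) = 21.2

21.2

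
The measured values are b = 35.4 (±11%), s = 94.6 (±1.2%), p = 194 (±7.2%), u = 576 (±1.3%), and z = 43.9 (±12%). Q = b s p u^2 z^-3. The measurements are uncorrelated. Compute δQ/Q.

0.384

Each factor contributes (exponent × relative error)² to (δQ/Q)²:
  (1·δb/b)² = (1×0.110)² = 0.0121;  (1·δs/s)² = (1×0.0120)² = 0.000144;  (1·δp/p)² = (1×0.0720)² = 0.00518;  (2·δu/u)² = (2×0.0130)² = 0.000676;  (-3·δz/z)² = (-3×0.120)² = 0.130
δQ/Q = √(0.148) = 0.384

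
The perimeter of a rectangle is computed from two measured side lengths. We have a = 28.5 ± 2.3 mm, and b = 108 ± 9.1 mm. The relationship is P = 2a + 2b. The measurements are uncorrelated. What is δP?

18.8 mm

Absolute uncertainties add in quadrature for a linear combination:
  (2·δa)² = 21.2;  (2·δb)² = 331
δP = √(352) = 18.8 mm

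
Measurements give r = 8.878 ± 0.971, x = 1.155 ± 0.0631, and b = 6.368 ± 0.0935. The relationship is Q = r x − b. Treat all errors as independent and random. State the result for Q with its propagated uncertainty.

3.886 ± 1.26

Let p = r·x = 10.25. δp/p = √((1·δr/r)² + (1·δx/x)²) = √(0.0120 + 0.00298) = 0.122, so δp = 1.25.
Q = p − b: δQ = √(δp² + δb²) = √(1.57 + 0.00874) = 1.26
Q = 3.886.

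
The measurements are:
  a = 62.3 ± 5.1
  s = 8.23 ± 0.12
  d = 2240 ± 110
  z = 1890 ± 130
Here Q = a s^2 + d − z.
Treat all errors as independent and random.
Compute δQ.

Let p = a·s^2 = 4220. δp/p = √((1·δa/a)² + (2·δs/s)²) = √(0.00670 + 0.000850) = 0.0869, so δp = 367.
Q = p + d − z: δQ = √(δp² + δd² + δz²) = √(1.34e+05 + 12100 + 16900) = 404

404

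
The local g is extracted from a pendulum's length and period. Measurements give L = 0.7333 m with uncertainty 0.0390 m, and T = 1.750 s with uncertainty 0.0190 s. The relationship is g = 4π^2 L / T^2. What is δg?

Since g is a product/quotient, work with relative uncertainties:
  (1·δL/L)² = (1×0.0532)² = 0.00283;  (-2·δT/T)² = (-2×0.0109)² = 0.000472
δg/g = √(0.00330) = 0.0574
g = 9.453 m/s^2, so δg = 0.0574 × 9.453 = 0.543 m/s^2.

0.543 m/s^2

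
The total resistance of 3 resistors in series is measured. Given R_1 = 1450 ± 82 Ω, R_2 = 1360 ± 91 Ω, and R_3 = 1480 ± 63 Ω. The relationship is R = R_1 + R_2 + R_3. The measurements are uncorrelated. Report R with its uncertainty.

4290 ± 138 Ω

Sums and differences: (δR)² = Σ (cᵢ δxᵢ)².
  (δR_1)² = 6720;  (δR_2)² = 8280;  (δR_3)² = 3970
δR = √(19000) = 138 Ω
R = 4290 Ω.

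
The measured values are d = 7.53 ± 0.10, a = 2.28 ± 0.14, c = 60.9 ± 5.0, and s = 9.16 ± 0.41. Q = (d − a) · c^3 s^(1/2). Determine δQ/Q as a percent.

Let u = d − a = 5.25. δu = √(δd² + δa²) = √(0.0100 + 0.0196) = 0.172, so δu/u = 0.0328.
Q is then a monomial in u, c, s:
δQ/Q = √((δu/u)² + (3·δc/c)² + (½·δs/s)²) = √(0.00107 + 0.0607 + 0.000501) = 0.249

24.9%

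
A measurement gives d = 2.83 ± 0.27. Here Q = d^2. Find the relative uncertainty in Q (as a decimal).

Each factor contributes (exponent × relative error)² to (δQ/Q)²:
  (2·δd/d)² = (2×0.0954)² = 0.0364
δQ/Q = √(0.0364) = 0.191

0.191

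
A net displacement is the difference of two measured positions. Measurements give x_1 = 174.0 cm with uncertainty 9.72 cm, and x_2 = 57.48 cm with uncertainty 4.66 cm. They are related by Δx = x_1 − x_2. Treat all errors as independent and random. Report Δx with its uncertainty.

Sums and differences: (δΔx)² = Σ (cᵢ δxᵢ)².
  (δx_1)² = 94.5;  (δx_2)² = 21.7
δΔx = √(116) = 10.8 cm
Δx = 116.5 cm.

116.5 ± 10.8 cm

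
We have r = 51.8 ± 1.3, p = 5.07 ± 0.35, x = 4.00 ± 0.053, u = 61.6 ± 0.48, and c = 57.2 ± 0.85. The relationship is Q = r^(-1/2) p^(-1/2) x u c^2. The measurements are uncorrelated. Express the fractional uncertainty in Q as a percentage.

Since Q is a product/quotient, work with relative uncertainties:
  (−½·δr/r)² = (-0.5×0.0251)² = 0.000157;  (−½·δp/p)² = (-0.5×0.0690)² = 0.00119;  (1·δx/x)² = (1×0.0132)² = 0.000176;  (1·δu/u)² = (1×0.00779)² = 6.07e-05;  (2·δc/c)² = (2×0.0149)² = 0.000883
δQ/Q = √(0.00247) = 0.0497

4.97%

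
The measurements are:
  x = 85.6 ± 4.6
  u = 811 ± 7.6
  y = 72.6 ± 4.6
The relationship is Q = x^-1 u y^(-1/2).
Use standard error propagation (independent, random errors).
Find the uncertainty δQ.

Relative error in a monomial: (δQ/Q)² = Σ (nᵢ · δxᵢ/xᵢ)².
  (-1·δx/x)² = (-1×0.0537)² = 0.00289;  (1·δu/u)² = (1×0.00937)² = 8.78e-05;  (−½·δy/y)² = (-0.5×0.0634)² = 0.00100
δQ/Q = √(0.00398) = 0.0631
Q = 1.11, so δQ = 0.0631 × 1.11 = 0.0701.

0.0701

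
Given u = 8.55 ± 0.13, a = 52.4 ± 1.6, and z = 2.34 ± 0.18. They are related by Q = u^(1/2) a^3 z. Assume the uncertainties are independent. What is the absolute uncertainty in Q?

1.18e+05

For a monomial Q ∝ u^(1/2), a^3, z, fractional errors add in quadrature:
  (½·δu/u)² = (0.5×0.0152)² = 5.78e-05;  (3·δa/a)² = (3×0.0305)² = 0.00839;  (1·δz/z)² = (1×0.0769)² = 0.00592
δQ/Q = √(0.0144) = 0.120
Q = 9.84e+05, so δQ = 0.120 × 9.84e+05 = 1.18e+05.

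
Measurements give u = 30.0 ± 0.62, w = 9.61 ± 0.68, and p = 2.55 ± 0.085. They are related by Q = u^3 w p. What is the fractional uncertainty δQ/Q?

For a monomial Q ∝ u^3, w, p, fractional errors add in quadrature:
  (3·δu/u)² = (3×0.0207)² = 0.00384;  (1·δw/w)² = (1×0.0708)² = 0.00501;  (1·δp/p)² = (1×0.0333)² = 0.00111
δQ/Q = √(0.00996) = 0.0998

0.0998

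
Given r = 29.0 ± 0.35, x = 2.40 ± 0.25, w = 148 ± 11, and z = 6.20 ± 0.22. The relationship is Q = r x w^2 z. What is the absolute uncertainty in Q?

1.75e+06

For a monomial Q ∝ r, x, w^2, z, fractional errors add in quadrature:
  (1·δr/r)² = (1×0.0121)² = 0.000146;  (1·δx/x)² = (1×0.104)² = 0.0109;  (2·δw/w)² = (2×0.0743)² = 0.0221;  (1·δz/z)² = (1×0.0355)² = 0.00126
δQ/Q = √(0.0344) = 0.185
Q = 9.45e+06, so δQ = 0.185 × 9.45e+06 = 1.75e+06.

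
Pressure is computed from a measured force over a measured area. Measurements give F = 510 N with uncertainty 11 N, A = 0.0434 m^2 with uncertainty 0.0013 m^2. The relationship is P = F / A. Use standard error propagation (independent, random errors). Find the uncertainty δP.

Since P is a product/quotient, work with relative uncertainties:
  (1·δF/F)² = (1×0.0216)² = 0.000465;  (-1·δA/A)² = (-1×0.0300)² = 0.000897
δP/P = √(0.00136) = 0.0369
P = 11800 Pa, so δP = 0.0369 × 11800 = 434 Pa.

434 Pa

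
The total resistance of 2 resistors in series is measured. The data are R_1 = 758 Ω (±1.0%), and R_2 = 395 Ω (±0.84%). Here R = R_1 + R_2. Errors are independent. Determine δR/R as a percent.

0.718%

Sums and differences: (δR)² = Σ (cᵢ δxᵢ)².
  (δR_1)² = 57.5;  (δR_2)² = 11.0
δR = √(68.5) = 8.27 Ω
R = 1150 Ω, so δR/R = 8.27/1150 = 0.00718.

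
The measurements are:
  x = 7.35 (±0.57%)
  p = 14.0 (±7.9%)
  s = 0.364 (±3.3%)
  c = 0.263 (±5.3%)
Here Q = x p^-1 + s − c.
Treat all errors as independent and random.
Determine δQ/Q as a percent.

Let w = x·p^-1 = 0.525. δw/w = √((1·δx/x)² + (-1·δp/p)²) = √(3.25e-05 + 0.00624) = 0.0792, so δw = 0.0416.
Q = w + s − c: δQ = √(δw² + δs² + δc²) = √(0.00173 + 0.000144 + 0.000194) = 0.0455
Q = 0.626, so δQ/Q = 0.0455/0.626 = 0.0726.

7.26%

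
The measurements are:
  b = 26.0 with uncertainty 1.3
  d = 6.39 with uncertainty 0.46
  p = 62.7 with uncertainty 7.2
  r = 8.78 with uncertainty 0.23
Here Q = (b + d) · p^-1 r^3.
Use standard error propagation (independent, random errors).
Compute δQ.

Let u = b + d = 32.4. δu = √(δb² + δd²) = √(1.69 + 0.212) = 1.38, so δu/u = 0.0426.
Q is then a monomial in u, p, r:
δQ/Q = √((δu/u)² + (-1·δp/p)² + (3·δr/r)²) = √(0.00181 + 0.0132 + 0.00618) = 0.146
Q = 350, so δQ = 0.146 × 350 = 50.9.

50.9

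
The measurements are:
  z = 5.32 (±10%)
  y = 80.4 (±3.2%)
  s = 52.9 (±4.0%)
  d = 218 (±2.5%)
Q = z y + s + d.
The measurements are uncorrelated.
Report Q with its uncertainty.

699 ± 45.3

Let p = z·y = 428. δp/p = √((1·δz/z)² + (1·δy/y)²) = √(0.0100 + 0.00102) = 0.105, so δp = 44.9.
Q = p + s + d: δQ = √(δp² + δs² + δd²) = √(2020 + 4.48 + 29.7) = 45.3
Q = 699.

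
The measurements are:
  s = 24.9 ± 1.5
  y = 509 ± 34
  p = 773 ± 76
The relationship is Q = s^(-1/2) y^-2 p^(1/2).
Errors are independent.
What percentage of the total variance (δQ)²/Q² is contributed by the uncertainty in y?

(δQ/Q)² = (−½·δs/s)² + (-2·δy/y)² + (½·δp/p)²
  s term: (-0.5×0.0602)² = 0.000907
  y term: (-2×0.0668)² = 0.0178
  p term: (0.5×0.0983)² = 0.00242
Total = 0.0212. Share from y = 0.0178/0.0212 = 0.843.

84.3%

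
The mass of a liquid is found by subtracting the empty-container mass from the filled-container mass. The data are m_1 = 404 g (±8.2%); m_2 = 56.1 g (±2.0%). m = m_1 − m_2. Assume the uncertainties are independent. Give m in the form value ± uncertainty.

Sums and differences: (δm)² = Σ (cᵢ δxᵢ)².
  (δm_1)² = 1100;  (δm_2)² = 1.26
δm = √(1100) = 33.1 g
m = 348 g.

348 ± 33.1 g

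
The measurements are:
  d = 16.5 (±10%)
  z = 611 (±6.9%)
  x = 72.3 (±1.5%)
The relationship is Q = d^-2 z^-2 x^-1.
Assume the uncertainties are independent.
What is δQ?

Products/powers → add relative errors in quadrature, weighted by exponent:
  (-2·δd/d)² = (-2×0.100)² = 0.0400;  (-2·δz/z)² = (-2×0.0690)² = 0.0190;  (-1·δx/x)² = (-1×0.0150)² = 0.000225
δQ/Q = √(0.0593) = 0.243
Q = 1.36e-10, so δQ = 0.243 × 1.36e-10 = 3.31e-11.

3.31e-11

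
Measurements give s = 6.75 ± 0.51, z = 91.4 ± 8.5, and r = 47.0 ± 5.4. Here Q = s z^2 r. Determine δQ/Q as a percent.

Relative error in a monomial: (δQ/Q)² = Σ (nᵢ · δxᵢ/xᵢ)².
  (1·δs/s)² = (1×0.0756)² = 0.00571;  (2·δz/z)² = (2×0.0930)² = 0.0346;  (1·δr/r)² = (1×0.115)² = 0.0132
δQ/Q = √(0.0535) = 0.231

23.1%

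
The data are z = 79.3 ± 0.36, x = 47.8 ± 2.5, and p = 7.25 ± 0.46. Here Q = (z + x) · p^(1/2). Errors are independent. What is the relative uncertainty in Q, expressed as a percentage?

3.74%

Let u = z + x = 127. δu = √(δz² + δx²) = √(0.130 + 6.25) = 2.53, so δu/u = 0.0199.
Q is then a monomial in u, p:
δQ/Q = √((δu/u)² + (½·δp/p)²) = √(0.000395 + 0.00101) = 0.0374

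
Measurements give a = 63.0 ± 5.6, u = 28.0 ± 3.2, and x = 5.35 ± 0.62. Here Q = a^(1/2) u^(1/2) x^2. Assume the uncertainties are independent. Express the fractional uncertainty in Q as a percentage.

Each factor contributes (exponent × relative error)² to (δQ/Q)²:
  (½·δa/a)² = (0.5×0.0889)² = 0.00198;  (½·δu/u)² = (0.5×0.114)² = 0.00327;  (2·δx/x)² = (2×0.116)² = 0.0537
δQ/Q = √(0.0590) = 0.243

24.3%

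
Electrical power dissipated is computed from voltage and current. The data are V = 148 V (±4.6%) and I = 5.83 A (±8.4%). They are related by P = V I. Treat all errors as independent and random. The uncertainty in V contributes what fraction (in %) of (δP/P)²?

(δP/P)² = (1·δV/V)² + (1·δI/I)²
  V term: (1×0.0460)² = 0.00212
  I term: (1×0.0840)² = 0.00706
Total = 0.00917. Share from V = 0.00212/0.00917 = 0.231.

23.1%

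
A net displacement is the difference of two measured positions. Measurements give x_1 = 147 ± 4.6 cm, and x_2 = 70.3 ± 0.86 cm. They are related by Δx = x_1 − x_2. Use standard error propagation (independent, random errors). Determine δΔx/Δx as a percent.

Δx is a linear combination, so absolute uncertainties add in quadrature:
  (δx_1)² = 21.2;  (δx_2)² = 0.740
δΔx = √(21.9) = 4.68 cm
Δx = 76.7 cm, so δΔx/Δx = 4.68/76.7 = 0.0610.

6.10%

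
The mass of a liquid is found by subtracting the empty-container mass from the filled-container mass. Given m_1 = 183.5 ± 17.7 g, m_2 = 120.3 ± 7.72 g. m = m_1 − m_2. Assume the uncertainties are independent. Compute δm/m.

0.306

Each term contributes (cᵢ δxᵢ)² to (δm)²:
  (δm_1)² = 313;  (δm_2)² = 59.6
δm = √(373) = 19.3 g
m = 63.20 g, so δm/m = 19.3/63.20 = 0.306.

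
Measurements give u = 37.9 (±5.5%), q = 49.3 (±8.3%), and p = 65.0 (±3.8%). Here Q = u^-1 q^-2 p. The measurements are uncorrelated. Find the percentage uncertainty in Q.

Relative error in a monomial: (δQ/Q)² = Σ (nᵢ · δxᵢ/xᵢ)².
  (-1·δu/u)² = (-1×0.0550)² = 0.00302;  (-2·δq/q)² = (-2×0.0830)² = 0.0276;  (1·δp/p)² = (1×0.0380)² = 0.00144
δQ/Q = √(0.0320) = 0.179

17.9%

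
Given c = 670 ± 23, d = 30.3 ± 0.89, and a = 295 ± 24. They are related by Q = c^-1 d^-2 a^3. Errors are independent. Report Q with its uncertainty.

41.7 ± 10.6

For a monomial Q ∝ c^-1, d^-2, a^3, fractional errors add in quadrature:
  (-1·δc/c)² = (-1×0.0343)² = 0.00118;  (-2·δd/d)² = (-2×0.0294)² = 0.00345;  (3·δa/a)² = (3×0.0814)² = 0.0596
δQ/Q = √(0.0642) = 0.253
Q = 41.7, so δQ = 0.253 × 41.7 = 10.6.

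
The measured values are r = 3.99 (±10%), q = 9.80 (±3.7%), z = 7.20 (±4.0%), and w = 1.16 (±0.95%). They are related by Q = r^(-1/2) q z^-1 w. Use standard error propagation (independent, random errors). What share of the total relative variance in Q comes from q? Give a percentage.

24.6%

(δQ/Q)² = (−½·δr/r)² + (1·δq/q)² + (-1·δz/z)² + (1·δw/w)²
  r term: (-0.5×0.100)² = 0.00250
  q term: (1×0.0370)² = 0.00137
  z term: (-1×0.0400)² = 0.00160
  w term: (1×0.00950)² = 9.02e-05
Total = 0.00556. Share from q = 0.00137/0.00556 = 0.246.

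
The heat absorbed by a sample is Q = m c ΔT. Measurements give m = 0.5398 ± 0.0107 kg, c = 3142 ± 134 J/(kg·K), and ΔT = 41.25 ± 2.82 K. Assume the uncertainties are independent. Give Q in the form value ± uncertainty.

Each factor contributes (exponent × relative error)² to (δQ/Q)²:
  (1·δm/m)² = (1×0.0198)² = 0.000393;  (1·δc/c)² = (1×0.0426)² = 0.00182;  (1·δΔT/ΔT)² = (1×0.0684)² = 0.00467
δQ/Q = √(0.00689) = 0.0830
Q = 69960 J, so δQ = 0.0830 × 69960 = 5810 J.

69960 ± 5810 J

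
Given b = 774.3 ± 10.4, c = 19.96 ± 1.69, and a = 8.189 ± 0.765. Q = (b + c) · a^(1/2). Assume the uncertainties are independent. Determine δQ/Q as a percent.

4.86%

Let u = b + c = 794.3. δu = √(δb² + δc²) = √(108 + 2.86) = 10.5, so δu/u = 0.0133.
Q is then a monomial in u, a:
δQ/Q = √((δu/u)² + (½·δa/a)²) = √(0.000176 + 0.00218) = 0.0486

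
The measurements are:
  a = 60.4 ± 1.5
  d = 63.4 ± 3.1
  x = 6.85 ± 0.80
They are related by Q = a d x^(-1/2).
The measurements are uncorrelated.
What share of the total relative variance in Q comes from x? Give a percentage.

53.1%

(δQ/Q)² = (1·δa/a)² + (1·δd/d)² + (−½·δx/x)²
  a term: (1×0.0248)² = 0.000617
  d term: (1×0.0489)² = 0.00239
  x term: (-0.5×0.117)² = 0.00341
Total = 0.00642. Share from x = 0.00341/0.00642 = 0.531.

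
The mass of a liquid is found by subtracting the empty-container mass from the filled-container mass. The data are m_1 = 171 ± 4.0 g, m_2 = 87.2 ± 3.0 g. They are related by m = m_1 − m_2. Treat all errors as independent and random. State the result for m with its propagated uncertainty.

83.8 ± 5.00 g

For a sum/difference, combine absolute errors in quadrature:
  (δm_1)² = 16.0;  (δm_2)² = 9.00
δm = √(25.0) = 5.00 g
m = 83.8 g.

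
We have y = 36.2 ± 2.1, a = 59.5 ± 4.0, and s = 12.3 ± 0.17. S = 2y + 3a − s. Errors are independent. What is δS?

Sums and differences: (δS)² = Σ (cᵢ δxᵢ)².
  (2·δy)² = 17.6;  (3·δa)² = 144;  (δs)² = 0.0289
δS = √(162) = 12.7

12.7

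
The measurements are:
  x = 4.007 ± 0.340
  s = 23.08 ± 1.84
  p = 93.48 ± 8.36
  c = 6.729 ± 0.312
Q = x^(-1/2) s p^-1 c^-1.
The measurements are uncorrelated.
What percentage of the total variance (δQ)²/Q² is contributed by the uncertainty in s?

34.7%

(δQ/Q)² = (−½·δx/x)² + (1·δs/s)² + (-1·δp/p)² + (-1·δc/c)²
  x term: (-0.5×0.0849)² = 0.00180
  s term: (1×0.0797)² = 0.00636
  p term: (-1×0.0894)² = 0.00800
  c term: (-1×0.0464)² = 0.00215
Total = 0.0183. Share from s = 0.00636/0.0183 = 0.347.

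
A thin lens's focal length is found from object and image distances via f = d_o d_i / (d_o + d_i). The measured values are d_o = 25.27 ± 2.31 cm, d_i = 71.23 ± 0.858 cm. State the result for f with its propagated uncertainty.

18.65 ± 1.26 cm

∂f/∂d_o = (d_i/(d_o+d_i))² = 0.545;  ∂f/∂d_i = (d_o/(d_o+d_i))² = 0.0686
δf = √((∂f/∂d_o · δd_o)² + (∂f/∂d_i · δd_i)²) = √(1.58 + 0.00346) = 1.26 cm
f = 18.65 cm.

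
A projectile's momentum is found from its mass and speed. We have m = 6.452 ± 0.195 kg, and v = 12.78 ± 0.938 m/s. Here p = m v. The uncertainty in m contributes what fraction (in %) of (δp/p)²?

14.5%

(δp/p)² = (1·δm/m)² + (1·δv/v)²
  m term: (1×0.0302)² = 0.000913
  v term: (1×0.0734)² = 0.00539
Total = 0.00630. Share from m = 0.000913/0.00630 = 0.145.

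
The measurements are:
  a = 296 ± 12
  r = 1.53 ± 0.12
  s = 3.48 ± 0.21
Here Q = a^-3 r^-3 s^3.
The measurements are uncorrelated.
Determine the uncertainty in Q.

Since Q is a product/quotient, work with relative uncertainties:
  (-3·δa/a)² = (-3×0.0405)² = 0.0148;  (-3·δr/r)² = (-3×0.0784)² = 0.0554;  (3·δs/s)² = (3×0.0603)² = 0.0328
δQ/Q = √(0.103) = 0.321
Q = 4.54e-07, so δQ = 0.321 × 4.54e-07 = 1.46e-07.

1.46e-07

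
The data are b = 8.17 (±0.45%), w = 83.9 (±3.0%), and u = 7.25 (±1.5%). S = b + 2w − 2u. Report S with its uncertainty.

Sums and differences: (δS)² = Σ (cᵢ δxᵢ)².
  (δb)² = 0.00135;  (2·δw)² = 25.3;  (2·δu)² = 0.0473
δS = √(25.4) = 5.04
S = 161.

161 ± 5.04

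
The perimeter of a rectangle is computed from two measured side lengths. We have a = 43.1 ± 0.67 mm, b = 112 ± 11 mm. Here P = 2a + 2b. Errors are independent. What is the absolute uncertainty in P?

For a sum/difference, combine absolute errors in quadrature:
  (2·δa)² = 1.80;  (2·δb)² = 484
δP = √(486) = 22.0 mm

22.0 mm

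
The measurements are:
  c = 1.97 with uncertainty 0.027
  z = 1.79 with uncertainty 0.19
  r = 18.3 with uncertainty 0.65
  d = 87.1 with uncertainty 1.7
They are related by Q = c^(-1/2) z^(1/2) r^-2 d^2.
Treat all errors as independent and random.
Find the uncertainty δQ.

Relative error in a monomial: (δQ/Q)² = Σ (nᵢ · δxᵢ/xᵢ)².
  (−½·δc/c)² = (-0.5×0.0137)² = 4.7e-05;  (½·δz/z)² = (0.5×0.106)² = 0.00282;  (-2·δr/r)² = (-2×0.0355)² = 0.00505;  (2·δd/d)² = (2×0.0195)² = 0.00152
δQ/Q = √(0.00943) = 0.0971
Q = 21.6, so δQ = 0.0971 × 21.6 = 2.10.

2.10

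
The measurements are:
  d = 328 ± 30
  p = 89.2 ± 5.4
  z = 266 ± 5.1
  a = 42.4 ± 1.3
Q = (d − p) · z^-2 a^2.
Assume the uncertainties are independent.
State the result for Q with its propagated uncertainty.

Let u = d − p = 239. δu = √(δd² + δp²) = √(900 + 29.2) = 30.5, so δu/u = 0.128.
Q is then a monomial in u, z, a:
δQ/Q = √((δu/u)² + (-2·δz/z)² + (2·δa/a)²) = √(0.0163 + 0.00147 + 0.00376) = 0.147
Q = 6.07, so δQ = 0.147 × 6.07 = 0.890.

6.07 ± 0.890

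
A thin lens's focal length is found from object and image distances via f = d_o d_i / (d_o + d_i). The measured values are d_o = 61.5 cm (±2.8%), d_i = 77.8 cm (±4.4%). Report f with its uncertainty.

34.3 ± 0.857 cm

∂f/∂d_o = (d_i/(d_o+d_i))² = 0.312;  ∂f/∂d_i = (d_o/(d_o+d_i))² = 0.195
δf = √((∂f/∂d_o · δd_o)² + (∂f/∂d_i · δd_i)²) = √(0.289 + 0.445) = 0.857 cm
f = 34.3 cm.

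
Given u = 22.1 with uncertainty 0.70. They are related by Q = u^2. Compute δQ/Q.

Products/powers → add relative errors in quadrature, weighted by exponent:
  (2·δu/u)² = (2×0.0317)² = 0.00401
δQ/Q = √(0.00401) = 0.0633

0.0633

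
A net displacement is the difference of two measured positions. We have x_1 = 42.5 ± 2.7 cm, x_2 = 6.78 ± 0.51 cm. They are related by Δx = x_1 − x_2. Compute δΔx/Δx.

0.0769

Absolute uncertainties add in quadrature for a linear combination:
  (δx_1)² = 7.29;  (δx_2)² = 0.260
δΔx = √(7.55) = 2.75 cm
Δx = 35.7 cm, so δΔx/Δx = 2.75/35.7 = 0.0769.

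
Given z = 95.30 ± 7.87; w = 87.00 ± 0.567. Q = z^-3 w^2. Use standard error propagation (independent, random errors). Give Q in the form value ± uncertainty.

0.008745 ± 0.00217

Since Q is a product/quotient, work with relative uncertainties:
  (-3·δz/z)² = (-3×0.0826)² = 0.0614;  (2·δw/w)² = (2×0.00652)² = 0.000170
δQ/Q = √(0.0615) = 0.248
Q = 0.008745, so δQ = 0.248 × 0.008745 = 0.00217.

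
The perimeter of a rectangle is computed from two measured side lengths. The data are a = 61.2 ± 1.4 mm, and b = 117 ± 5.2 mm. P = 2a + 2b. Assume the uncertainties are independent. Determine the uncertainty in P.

10.8 mm

Absolute uncertainties add in quadrature for a linear combination:
  (2·δa)² = 7.84;  (2·δb)² = 108
δP = √(116) = 10.8 mm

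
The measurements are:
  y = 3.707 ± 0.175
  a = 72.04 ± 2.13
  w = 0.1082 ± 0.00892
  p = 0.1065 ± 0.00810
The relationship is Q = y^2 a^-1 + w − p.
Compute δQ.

0.0224

Let h = y^2·a^-1 = 0.1908. δh/h = √((2·δy/y)² + (-1·δa/a)²) = √(0.00891 + 0.000874) = 0.0989, so δh = 0.0189.
Q = h + w − p: δQ = √(δh² + δw² + δp²) = √(0.000356 + 7.96e-05 + 6.56e-05) = 0.0224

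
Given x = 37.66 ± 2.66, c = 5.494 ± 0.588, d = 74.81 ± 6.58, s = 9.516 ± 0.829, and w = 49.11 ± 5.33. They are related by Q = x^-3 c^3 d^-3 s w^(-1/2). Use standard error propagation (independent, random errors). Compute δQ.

4.81e-09

Q is a product of powers, so relative uncertainties combine in quadrature:
  (-3·δx/x)² = (-3×0.0706)² = 0.0449;  (3·δc/c)² = (3×0.107)² = 0.103;  (-3·δd/d)² = (-3×0.0880)² = 0.0696;  (1·δs/s)² = (1×0.0871)² = 0.00759;  (−½·δw/w)² = (-0.5×0.109)² = 0.00294
δQ/Q = √(0.228) = 0.478
Q = 1.007e-08, so δQ = 0.478 × 1.007e-08 = 4.81e-09.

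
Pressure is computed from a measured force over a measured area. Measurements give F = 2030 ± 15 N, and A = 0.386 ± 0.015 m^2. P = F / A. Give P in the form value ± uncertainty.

P is a product of powers, so relative uncertainties combine in quadrature:
  (1·δF/F)² = (1×0.00739)² = 5.46e-05;  (-1·δA/A)² = (-1×0.0389)² = 0.00151
δP/P = √(0.00156) = 0.0396
P = 5260 Pa, so δP = 0.0396 × 5260 = 208 Pa.

5260 ± 208 Pa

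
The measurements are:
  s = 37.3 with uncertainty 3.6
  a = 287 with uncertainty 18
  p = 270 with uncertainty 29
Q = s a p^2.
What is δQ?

1.9e+08

Products/powers → add relative errors in quadrature, weighted by exponent:
  (1·δs/s)² = (1×0.0965)² = 0.00932;  (1·δa/a)² = (1×0.0627)² = 0.00393;  (2·δp/p)² = (2×0.107)² = 0.0461
δQ/Q = √(0.0594) = 0.244
Q = 7.8e+08, so δQ = 0.244 × 7.8e+08 = 1.9e+08.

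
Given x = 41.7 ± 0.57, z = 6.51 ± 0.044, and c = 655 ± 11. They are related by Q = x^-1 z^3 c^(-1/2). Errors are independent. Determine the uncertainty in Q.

Since Q is a product/quotient, work with relative uncertainties:
  (-1·δx/x)² = (-1×0.0137)² = 0.000187;  (3·δz/z)² = (3×0.00676)² = 0.000411;  (−½·δc/c)² = (-0.5×0.0168)² = 7.05e-05
δQ/Q = √(0.000668) = 0.0259
Q = 0.259, so δQ = 0.0259 × 0.259 = 0.00668.

0.00668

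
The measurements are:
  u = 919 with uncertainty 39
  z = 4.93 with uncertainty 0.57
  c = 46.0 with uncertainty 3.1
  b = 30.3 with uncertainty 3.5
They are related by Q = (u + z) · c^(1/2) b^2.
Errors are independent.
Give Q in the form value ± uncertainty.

(5.75 ± 1.36) × 10^6

Let w = u + z = 924. δw = √(δu² + δz²) = √(1520 + 0.325) = 39.0, so δw/w = 0.0422.
Q is then a monomial in w, c, b:
δQ/Q = √((δw/w)² + (½·δc/c)² + (2·δb/b)²) = √(0.00178 + 0.00114 + 0.0534) = 0.237
Q = 5.75e+06, so δQ = 0.237 × 5.75e+06 = 1.36e+06.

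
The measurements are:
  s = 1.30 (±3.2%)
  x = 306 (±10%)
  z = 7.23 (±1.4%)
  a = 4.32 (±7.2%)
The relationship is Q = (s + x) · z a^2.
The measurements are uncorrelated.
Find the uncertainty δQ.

7280

Let u = s + x = 307. δu = √(δs² + δx²) = √(0.00173 + 936) = 30.6, so δu/u = 0.0996.
Q is then a monomial in u, z, a:
δQ/Q = √((δu/u)² + (1·δz/z)² + (2·δa/a)²) = √(0.00992 + 0.000196 + 0.0207) = 0.176
Q = 41500, so δQ = 0.176 × 41500 = 7280.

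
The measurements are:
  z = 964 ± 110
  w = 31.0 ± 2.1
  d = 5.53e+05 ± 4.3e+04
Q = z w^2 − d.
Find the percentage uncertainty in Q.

45.4%

Let p = z·w^2 = 9.26e+05. δp/p = √((1·δz/z)² + (2·δw/w)²) = √(0.0130 + 0.0184) = 0.177, so δp = 1.64e+05.
Q = p − d: δQ = √(δp² + δd²) = √(2.69e+10 + 1.85e+09) = 1.7e+05
Q = 3.73e+05, so δQ/Q = 1.7e+05/3.73e+05 = 0.454.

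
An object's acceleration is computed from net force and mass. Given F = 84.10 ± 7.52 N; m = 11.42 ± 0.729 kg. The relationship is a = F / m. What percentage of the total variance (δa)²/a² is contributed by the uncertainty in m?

33.8%

(δa/a)² = (1·δF/F)² + (-1·δm/m)²
  F term: (1×0.0894)² = 0.00800
  m term: (-1×0.0638)² = 0.00407
Total = 0.0121. Share from m = 0.00407/0.0121 = 0.338.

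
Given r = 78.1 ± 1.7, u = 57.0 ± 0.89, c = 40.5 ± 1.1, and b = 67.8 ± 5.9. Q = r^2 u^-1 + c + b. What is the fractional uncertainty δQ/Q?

0.0361

Let p = r^2·u^-1 = 107. δp/p = √((2·δr/r)² + (-1·δu/u)²) = √(0.00190 + 0.000244) = 0.0462, so δp = 4.95.
Q = p + c + b: δQ = √(δp² + δc² + δb²) = √(24.5 + 1.21 + 34.8) = 7.78
Q = 215, so δQ/Q = 7.78/215 = 0.0361.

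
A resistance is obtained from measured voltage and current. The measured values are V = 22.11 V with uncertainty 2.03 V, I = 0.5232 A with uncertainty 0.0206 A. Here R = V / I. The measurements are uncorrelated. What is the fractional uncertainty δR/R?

Since R is a product/quotient, work with relative uncertainties:
  (1·δV/V)² = (1×0.0918)² = 0.00843;  (-1·δI/I)² = (-1×0.0394)² = 0.00155
δR/R = √(0.00998) = 0.0999

0.0999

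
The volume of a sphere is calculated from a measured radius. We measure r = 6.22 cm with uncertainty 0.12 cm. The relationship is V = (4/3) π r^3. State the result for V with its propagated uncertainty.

V ∝ r^3, so δV/V = |3| · δr/r = 3 × 0.0193 = 0.0579.
V = 1010 cm^3, so δV = 0.0579 × 1010 = 58.3 cm^3.

1010 ± 58.3 cm^3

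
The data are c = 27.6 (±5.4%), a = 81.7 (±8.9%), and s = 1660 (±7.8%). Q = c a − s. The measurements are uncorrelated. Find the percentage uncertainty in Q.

Let p = c·a = 2250. δp/p = √((1·δc/c)² + (1·δa/a)²) = √(0.00292 + 0.00792) = 0.104, so δp = 235.
Q = p − s: δQ = √(δp² + δs²) = √(55100 + 16800) = 268
Q = 595, so δQ/Q = 268/595 = 0.451.

45.1%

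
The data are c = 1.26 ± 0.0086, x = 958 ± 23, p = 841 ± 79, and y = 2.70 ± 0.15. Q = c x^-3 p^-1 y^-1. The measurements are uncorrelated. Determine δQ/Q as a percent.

13.1%

Products/powers → add relative errors in quadrature, weighted by exponent:
  (1·δc/c)² = (1×0.00683)² = 4.66e-05;  (-3·δx/x)² = (-3×0.0240)² = 0.00519;  (-1·δp/p)² = (-1×0.0939)² = 0.00882;  (-1·δy/y)² = (-1×0.0556)² = 0.00309
δQ/Q = √(0.0171) = 0.131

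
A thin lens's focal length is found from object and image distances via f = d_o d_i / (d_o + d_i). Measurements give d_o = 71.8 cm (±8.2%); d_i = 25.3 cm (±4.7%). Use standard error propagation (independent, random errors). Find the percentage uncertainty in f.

4.08%

∂f/∂d_o = (d_i/(d_o+d_i))² = 0.0679;  ∂f/∂d_i = (d_o/(d_o+d_i))² = 0.547
δf = √((∂f/∂d_o · δd_o)² + (∂f/∂d_i · δd_i)²) = √(0.160 + 0.423) = 0.763 cm
f = 18.7 cm, so δf/f = 0.763/18.7 = 0.0408.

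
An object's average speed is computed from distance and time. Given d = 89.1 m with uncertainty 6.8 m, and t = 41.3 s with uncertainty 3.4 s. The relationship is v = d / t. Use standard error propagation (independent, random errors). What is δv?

0.242 m/s

v is a product of powers, so relative uncertainties combine in quadrature:
  (1·δd/d)² = (1×0.0763)² = 0.00582;  (-1·δt/t)² = (-1×0.0823)² = 0.00678
δv/v = √(0.0126) = 0.112
v = 2.16 m/s, so δv = 0.112 × 2.16 = 0.242 m/s.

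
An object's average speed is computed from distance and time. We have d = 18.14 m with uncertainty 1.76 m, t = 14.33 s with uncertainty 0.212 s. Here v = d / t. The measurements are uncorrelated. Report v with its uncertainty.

1.266 ± 0.124 m/s

Products/powers → add relative errors in quadrature, weighted by exponent:
  (1·δd/d)² = (1×0.0970)² = 0.00941;  (-1·δt/t)² = (-1×0.0148)² = 0.000219
δv/v = √(0.00963) = 0.0981
v = 1.266 m/s, so δv = 0.0981 × 1.266 = 0.124 m/s.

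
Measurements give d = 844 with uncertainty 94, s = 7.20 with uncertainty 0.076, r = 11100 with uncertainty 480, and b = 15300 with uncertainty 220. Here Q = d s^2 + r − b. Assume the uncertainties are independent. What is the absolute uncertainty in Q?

Let p = d·s^2 = 43800. δp/p = √((1·δd/d)² + (2·δs/s)²) = √(0.0124 + 0.000446) = 0.113, so δp = 4960.
Q = p + r − b: δQ = √(δp² + δr² + δb²) = √(2.46e+07 + 2.3e+05 + 48400) = 4990

4990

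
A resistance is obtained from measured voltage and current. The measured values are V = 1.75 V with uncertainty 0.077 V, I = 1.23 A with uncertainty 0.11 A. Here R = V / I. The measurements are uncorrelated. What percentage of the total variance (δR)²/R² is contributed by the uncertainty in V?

(δR/R)² = (1·δV/V)² + (-1·δI/I)²
  V term: (1×0.0440)² = 0.00194
  I term: (-1×0.0894)² = 0.00800
Total = 0.00993. Share from V = 0.00194/0.00993 = 0.195.

19.5%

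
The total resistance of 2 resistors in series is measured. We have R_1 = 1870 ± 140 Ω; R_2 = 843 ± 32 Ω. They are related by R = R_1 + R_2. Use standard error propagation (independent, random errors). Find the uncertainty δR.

144 Ω

R is a linear combination, so absolute uncertainties add in quadrature:
  (δR_1)² = 19600;  (δR_2)² = 1020
δR = √(20600) = 144 Ω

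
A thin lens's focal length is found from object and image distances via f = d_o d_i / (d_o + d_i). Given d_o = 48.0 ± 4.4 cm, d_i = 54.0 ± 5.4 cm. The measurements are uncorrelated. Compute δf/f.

∂f/∂d_o = (d_i/(d_o+d_i))² = 0.280;  ∂f/∂d_i = (d_o/(d_o+d_i))² = 0.221
δf = √((∂f/∂d_o · δd_o)² + (∂f/∂d_i · δd_i)²) = √(1.52 + 1.43) = 1.72 cm
f = 25.4 cm, so δf/f = 1.72/25.4 = 0.0676.

0.0676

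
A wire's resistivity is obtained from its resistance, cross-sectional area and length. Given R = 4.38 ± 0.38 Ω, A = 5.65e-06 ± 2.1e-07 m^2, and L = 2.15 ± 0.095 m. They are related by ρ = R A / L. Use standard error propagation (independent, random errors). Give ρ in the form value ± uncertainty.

Each factor contributes (exponent × relative error)² to (δρ/ρ)²:
  (1·δR/R)² = (1×0.0868)² = 0.00753;  (1·δA/A)² = (1×0.0372)² = 0.00138;  (-1·δL/L)² = (-1×0.0442)² = 0.00195
δρ/ρ = √(0.0109) = 0.104
ρ = 1.15e-05 Ω·m, so δρ = 0.104 × 1.15e-05 = 1.2e-06 Ω·m.

(1.15 ± 0.120) × 10^-5 Ω·m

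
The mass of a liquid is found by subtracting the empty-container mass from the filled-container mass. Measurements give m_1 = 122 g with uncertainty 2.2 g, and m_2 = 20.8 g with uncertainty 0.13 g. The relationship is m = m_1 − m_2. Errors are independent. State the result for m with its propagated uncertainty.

m is a linear combination, so absolute uncertainties add in quadrature:
  (δm_1)² = 4.84;  (δm_2)² = 0.0169
δm = √(4.86) = 2.20 g
m = 101 g.

101 ± 2.20 g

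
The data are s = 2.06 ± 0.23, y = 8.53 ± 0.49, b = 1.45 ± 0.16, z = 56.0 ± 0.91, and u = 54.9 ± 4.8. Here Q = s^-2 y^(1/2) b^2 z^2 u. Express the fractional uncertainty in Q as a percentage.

32.9%

For a monomial Q ∝ s^-2, y^(1/2), b^2, z^2, u, fractional errors add in quadrature:
  (-2·δs/s)² = (-2×0.112)² = 0.0499;  (½·δy/y)² = (0.5×0.0574)² = 0.000825;  (2·δb/b)² = (2×0.110)² = 0.0487;  (2·δz/z)² = (2×0.0163)² = 0.00106;  (1·δu/u)² = (1×0.0874)² = 0.00764
δQ/Q = √(0.108) = 0.329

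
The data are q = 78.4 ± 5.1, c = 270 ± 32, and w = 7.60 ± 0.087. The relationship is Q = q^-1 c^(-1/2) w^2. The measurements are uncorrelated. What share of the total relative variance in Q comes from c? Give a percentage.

(δQ/Q)² = (-1·δq/q)² + (−½·δc/c)² + (2·δw/w)²
  q term: (-1×0.0651)² = 0.00423
  c term: (-0.5×0.119)² = 0.00351
  w term: (2×0.0114)² = 0.000524
Total = 0.00827. Share from c = 0.00351/0.00827 = 0.425.

42.5%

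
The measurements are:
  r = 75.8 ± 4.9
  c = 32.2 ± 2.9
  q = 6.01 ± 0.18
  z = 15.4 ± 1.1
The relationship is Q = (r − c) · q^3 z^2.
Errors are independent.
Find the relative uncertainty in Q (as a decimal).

Let u = r − c = 43.6. δu = √(δr² + δc²) = √(24.0 + 8.41) = 5.69, so δu/u = 0.131.
Q is then a monomial in u, q, z:
δQ/Q = √((δu/u)² + (3·δq/q)² + (2·δz/z)²) = √(0.0171 + 0.00807 + 0.0204) = 0.213

0.213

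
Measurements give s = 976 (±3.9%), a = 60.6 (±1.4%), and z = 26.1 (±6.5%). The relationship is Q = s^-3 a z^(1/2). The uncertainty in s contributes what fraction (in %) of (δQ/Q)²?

91.6%

(δQ/Q)² = (-3·δs/s)² + (1·δa/a)² + (½·δz/z)²
  s term: (-3×0.0390)² = 0.0137
  a term: (1×0.0140)² = 0.000196
  z term: (0.5×0.0650)² = 0.00106
Total = 0.0149. Share from s = 0.0137/0.0149 = 0.916.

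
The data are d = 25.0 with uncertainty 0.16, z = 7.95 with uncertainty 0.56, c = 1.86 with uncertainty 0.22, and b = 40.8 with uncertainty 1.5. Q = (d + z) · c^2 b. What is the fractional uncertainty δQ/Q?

0.240

Let u = d + z = 33.0. δu = √(δd² + δz²) = √(0.0256 + 0.314) = 0.582, so δu/u = 0.0177.
Q is then a monomial in u, c, b:
δQ/Q = √((δu/u)² + (2·δc/c)² + (1·δb/b)²) = √(0.000312 + 0.0560 + 0.00135) = 0.240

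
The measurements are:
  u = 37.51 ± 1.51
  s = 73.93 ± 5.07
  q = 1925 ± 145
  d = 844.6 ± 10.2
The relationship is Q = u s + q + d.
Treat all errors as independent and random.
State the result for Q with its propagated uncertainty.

Let p = u·s = 2773. δp/p = √((1·δu/u)² + (1·δs/s)²) = √(0.00162 + 0.00470) = 0.0795, so δp = 221.
Q = p + q + d: δQ = √(δp² + δq² + δd²) = √(48600 + 21000 + 104) = 264
Q = 5543.

5543 ± 264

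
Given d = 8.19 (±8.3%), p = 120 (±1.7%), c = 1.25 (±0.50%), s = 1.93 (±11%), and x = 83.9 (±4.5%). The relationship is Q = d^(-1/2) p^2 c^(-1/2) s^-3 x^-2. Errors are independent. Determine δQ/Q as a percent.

Products/powers → add relative errors in quadrature, weighted by exponent:
  (−½·δd/d)² = (-0.5×0.0830)² = 0.00172;  (2·δp/p)² = (2×0.0170)² = 0.00116;  (−½·δc/c)² = (-0.5×0.00500)² = 6.25e-06;  (-3·δs/s)² = (-3×0.110)² = 0.109;  (-2·δx/x)² = (-2×0.0450)² = 0.00810
δQ/Q = √(0.120) = 0.346

34.6%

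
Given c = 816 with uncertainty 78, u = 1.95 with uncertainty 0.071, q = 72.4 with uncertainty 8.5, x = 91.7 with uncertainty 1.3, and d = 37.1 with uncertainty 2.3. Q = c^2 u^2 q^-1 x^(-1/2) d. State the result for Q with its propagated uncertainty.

Since Q is a product/quotient, work with relative uncertainties:
  (2·δc/c)² = (2×0.0956)² = 0.0365;  (2·δu/u)² = (2×0.0364)² = 0.00530;  (-1·δq/q)² = (-1×0.117)² = 0.0138;  (−½·δx/x)² = (-0.5×0.0142)² = 5.02e-05;  (1·δd/d)² = (1×0.0620)² = 0.00384
δQ/Q = √(0.0595) = 0.244
Q = 1.35e+05, so δQ = 0.244 × 1.35e+05 = 33100.

(1.35 ± 0.331) × 10^5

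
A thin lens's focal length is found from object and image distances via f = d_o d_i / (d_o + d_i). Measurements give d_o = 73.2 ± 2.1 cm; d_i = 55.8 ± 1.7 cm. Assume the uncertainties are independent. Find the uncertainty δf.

∂f/∂d_o = (d_i/(d_o+d_i))² = 0.187;  ∂f/∂d_i = (d_o/(d_o+d_i))² = 0.322
δf = √((∂f/∂d_o · δd_o)² + (∂f/∂d_i · δd_i)²) = √(0.154 + 0.300) = 0.674 cm

0.674 cm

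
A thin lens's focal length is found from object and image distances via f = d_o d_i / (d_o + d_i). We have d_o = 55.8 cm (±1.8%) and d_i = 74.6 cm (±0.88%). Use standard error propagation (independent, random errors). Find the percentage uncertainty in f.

∂f/∂d_o = (d_i/(d_o+d_i))² = 0.327;  ∂f/∂d_i = (d_o/(d_o+d_i))² = 0.183
δf = √((∂f/∂d_o · δd_o)² + (∂f/∂d_i · δd_i)²) = √(0.108 + 0.0145) = 0.350 cm
f = 31.9 cm, so δf/f = 0.350/31.9 = 0.0110.

1.10%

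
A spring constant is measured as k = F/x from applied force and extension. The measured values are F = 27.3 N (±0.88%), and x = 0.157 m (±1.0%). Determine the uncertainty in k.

2.32 N/m

Relative error in a monomial: (δk/k)² = Σ (nᵢ · δxᵢ/xᵢ)².
  (1·δF/F)² = (1×0.00880)² = 7.74e-05;  (-1·δx/x)² = (-1×0.0100)² = 0.000100
δk/k = √(0.000177) = 0.0133
k = 174 N/m, so δk = 0.0133 × 174 = 2.32 N/m.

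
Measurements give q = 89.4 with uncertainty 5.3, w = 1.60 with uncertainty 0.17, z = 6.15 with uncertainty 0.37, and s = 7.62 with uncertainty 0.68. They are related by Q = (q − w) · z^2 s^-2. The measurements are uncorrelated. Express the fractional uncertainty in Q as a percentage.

Let u = q − w = 87.8. δu = √(δq² + δw²) = √(28.1 + 0.0289) = 5.30, so δu/u = 0.0604.
Q is then a monomial in u, z, s:
δQ/Q = √((δu/u)² + (2·δz/z)² + (-2·δs/s)²) = √(0.00365 + 0.0145 + 0.0319) = 0.224

22.4%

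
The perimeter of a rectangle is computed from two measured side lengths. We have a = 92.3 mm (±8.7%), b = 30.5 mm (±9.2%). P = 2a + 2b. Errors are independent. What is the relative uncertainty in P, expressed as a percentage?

For a sum/difference, combine absolute errors in quadrature:
  (2·δa)² = 258;  (2·δb)² = 31.5
δP = √(289) = 17.0 mm
P = 246 mm, so δP/P = 17.0/246 = 0.0693.

6.93%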